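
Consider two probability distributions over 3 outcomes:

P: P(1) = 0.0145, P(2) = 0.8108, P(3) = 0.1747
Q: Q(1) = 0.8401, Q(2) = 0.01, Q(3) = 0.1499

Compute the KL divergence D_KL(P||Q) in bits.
5.0952 bits

D_KL(P||Q) = Σ P(x) log₂(P(x)/Q(x))

Computing term by term:
  P(1)·log₂(P(1)/Q(1)) = 0.0145·log₂(0.0145/0.8401) = -0.08492
  P(2)·log₂(P(2)/Q(2)) = 0.8108·log₂(0.8108/0.01) = 5.14151
  P(3)·log₂(P(3)/Q(3)) = 0.1747·log₂(0.1747/0.1499) = 0.03859

D_KL(P||Q) = -0.08492 + 5.14151 + 0.03859 = 5.09518 ≈ 5.0952 bits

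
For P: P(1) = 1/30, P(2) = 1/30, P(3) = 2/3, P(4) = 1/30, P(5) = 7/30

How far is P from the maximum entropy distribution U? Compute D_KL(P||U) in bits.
0.9514 bits

U(i) = 1/5 for all i

D_KL(P||U) = Σ P(x) log₂(P(x) / (1/5))
           = Σ P(x) log₂(P(x)) + log₂(5)
           = log₂(5) - H(P)

H(P) = -Σ P(x) log₂(P(x)):
  -P(1)·log₂(P(1)) = -(1/30)·log₂(1/30) = 0.16356
  -P(2)·log₂(P(2)) = -(1/30)·log₂(1/30) = 0.16356
  -P(3)·log₂(P(3)) = -(2/3)·log₂(2/3) = 0.38998
  -P(4)·log₂(P(4)) = -(1/30)·log₂(1/30) = 0.16356
  -P(5)·log₂(P(5)) = -(7/30)·log₂(7/30) = 0.48989
H(P) = 0.16356 + 0.16356 + 0.38998 + 0.16356 + 0.48989 = 1.37055 bits

log₂(5) = 2.32193 bits

D_KL(P||U) = 2.32193 - 1.37055 = 0.95138 ≈ 0.9514 bits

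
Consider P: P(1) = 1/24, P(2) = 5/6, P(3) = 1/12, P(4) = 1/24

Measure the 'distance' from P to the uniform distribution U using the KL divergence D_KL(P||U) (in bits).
1.1000 bits

U(i) = 1/4 for all i

D_KL(P||U) = Σ P(x) log₂(P(x) / (1/4))
           = Σ P(x) log₂(P(x)) + log₂(4)
           = log₂(4) - H(P)

H(P) = -Σ P(x) log₂(P(x)):
  -P(1)·log₂(P(1)) = -(1/24)·log₂(1/24) = 0.19104
  -P(2)·log₂(P(2)) = -(5/6)·log₂(5/6) = 0.21920
  -P(3)·log₂(P(3)) = -(1/12)·log₂(1/12) = 0.29875
  -P(4)·log₂(P(4)) = -(1/24)·log₂(1/24) = 0.19104
H(P) = 0.19104 + 0.21920 + 0.29875 + 0.19104 = 0.90003 bits

log₂(4) = 2.00000 bits

D_KL(P||U) = 2.00000 - 0.90003 = 1.09997 ≈ 1.1000 bits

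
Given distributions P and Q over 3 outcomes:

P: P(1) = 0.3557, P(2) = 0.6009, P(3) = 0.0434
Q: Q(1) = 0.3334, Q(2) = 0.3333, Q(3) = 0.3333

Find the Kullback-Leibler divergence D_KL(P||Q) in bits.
0.4165 bits

D_KL(P||Q) = Σ P(x) log₂(P(x)/Q(x))

Computing term by term:
  P(1)·log₂(P(1)/Q(1)) = 0.3557·log₂(0.3557/0.3334) = 0.03322
  P(2)·log₂(P(2)/Q(2)) = 0.6009·log₂(0.6009/0.3333) = 0.51095
  P(3)·log₂(P(3)/Q(3)) = 0.0434·log₂(0.0434/0.3333) = -0.12764

D_KL(P||Q) = 0.03322 + 0.51095 - 0.12764 = 0.41653 ≈ 0.4165 bits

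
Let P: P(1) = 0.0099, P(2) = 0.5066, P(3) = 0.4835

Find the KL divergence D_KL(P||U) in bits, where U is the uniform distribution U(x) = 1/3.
0.5151 bits

U(i) = 1/3 for all i

D_KL(P||U) = Σ P(x) log₂(P(x) / (1/3))
           = Σ P(x) log₂(P(x)) + log₂(3)
           = log₂(3) - H(P)

H(P) = -Σ P(x) log₂(P(x)):
  -P(1)·log₂(P(1)) = -(0.0099)·log₂(0.0099) = 0.06592
  -P(2)·log₂(P(2)) = -(0.5066)·log₂(0.5066) = 0.49702
  -P(3)·log₂(P(3)) = -(0.4835)·log₂(0.4835) = 0.50691
H(P) = 0.06592 + 0.49702 + 0.50691 = 1.06985 bits

log₂(3) = 1.58496 bits

D_KL(P||U) = 1.58496 - 1.06985 = 0.51511 ≈ 0.5151 bits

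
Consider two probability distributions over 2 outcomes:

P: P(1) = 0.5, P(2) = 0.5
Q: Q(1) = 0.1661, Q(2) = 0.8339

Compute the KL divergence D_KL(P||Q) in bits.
0.4260 bits

D_KL(P||Q) = Σ P(x) log₂(P(x)/Q(x))

Computing term by term:
  P(1)·log₂(P(1)/Q(1)) = 0.5·log₂(0.5/0.1661) = 0.79494
  P(2)·log₂(P(2)/Q(2)) = 0.5·log₂(0.5/0.8339) = -0.36897

D_KL(P||Q) = 0.79494 - 0.36897 = 0.42597 ≈ 0.4260 bits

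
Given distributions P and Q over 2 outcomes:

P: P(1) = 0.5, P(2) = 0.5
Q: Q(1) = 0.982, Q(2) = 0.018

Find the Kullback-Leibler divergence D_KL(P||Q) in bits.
1.9110 bits

D_KL(P||Q) = Σ P(x) log₂(P(x)/Q(x))

Computing term by term:
  P(1)·log₂(P(1)/Q(1)) = 0.5·log₂(0.5/0.982) = -0.48690
  P(2)·log₂(P(2)/Q(2)) = 0.5·log₂(0.5/0.018) = 2.39793

D_KL(P||Q) = -0.48690 + 2.39793 = 1.91103 ≈ 1.9110 bits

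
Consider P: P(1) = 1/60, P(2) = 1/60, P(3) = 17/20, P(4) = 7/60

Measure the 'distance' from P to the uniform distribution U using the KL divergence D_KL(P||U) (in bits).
1.2422 bits

U(i) = 1/4 for all i

D_KL(P||U) = Σ P(x) log₂(P(x) / (1/4))
           = Σ P(x) log₂(P(x)) + log₂(4)
           = log₂(4) - H(P)

H(P) = -Σ P(x) log₂(P(x)):
  -P(1)·log₂(P(1)) = -(1/60)·log₂(1/60) = 0.09845
  -P(2)·log₂(P(2)) = -(1/60)·log₂(1/60) = 0.09845
  -P(3)·log₂(P(3)) = -(17/20)·log₂(17/20) = 0.19930
  -P(4)·log₂(P(4)) = -(7/60)·log₂(7/60) = 0.36161
H(P) = 0.09845 + 0.09845 + 0.19930 + 0.36161 = 0.75781 bits

log₂(4) = 2.00000 bits

D_KL(P||U) = 2.00000 - 0.75781 = 1.24219 ≈ 1.2422 bits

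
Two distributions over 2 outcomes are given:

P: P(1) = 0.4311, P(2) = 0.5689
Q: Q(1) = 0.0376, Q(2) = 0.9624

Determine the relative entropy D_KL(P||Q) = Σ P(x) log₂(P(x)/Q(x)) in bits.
1.0856 bits

D_KL(P||Q) = Σ P(x) log₂(P(x)/Q(x))

Computing term by term:
  P(1)·log₂(P(1)/Q(1)) = 0.4311·log₂(0.4311/0.0376) = 1.51713
  P(2)·log₂(P(2)/Q(2)) = 0.5689·log₂(0.5689/0.9624) = -0.43149

D_KL(P||Q) = 1.51713 - 0.43149 = 1.08564 ≈ 1.0856 bits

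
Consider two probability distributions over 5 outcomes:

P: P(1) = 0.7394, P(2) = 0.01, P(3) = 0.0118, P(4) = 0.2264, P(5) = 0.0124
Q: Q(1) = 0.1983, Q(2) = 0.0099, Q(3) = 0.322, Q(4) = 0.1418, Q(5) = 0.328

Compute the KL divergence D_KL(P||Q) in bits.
1.4420 bits

D_KL(P||Q) = Σ P(x) log₂(P(x)/Q(x))

Computing term by term:
  P(1)·log₂(P(1)/Q(1)) = 0.7394·log₂(0.7394/0.1983) = 1.40388
  P(2)·log₂(P(2)/Q(2)) = 0.01·log₂(0.01/0.0099) = 0.00014
  P(3)·log₂(P(3)/Q(3)) = 0.0118·log₂(0.0118/0.322) = -0.05629
  P(4)·log₂(P(4)/Q(4)) = 0.2264·log₂(0.2264/0.1418) = 0.15282
  P(5)·log₂(P(5)/Q(5)) = 0.0124·log₂(0.0124/0.328) = -0.05859

D_KL(P||Q) = 1.40388 + 0.00014 - 0.05629 + 0.15282 - 0.05859 = 1.44196 ≈ 1.4420 bits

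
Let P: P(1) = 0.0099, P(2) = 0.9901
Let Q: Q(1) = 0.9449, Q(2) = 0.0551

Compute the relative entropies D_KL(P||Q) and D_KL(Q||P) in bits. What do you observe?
D_KL(P||Q) = 4.0611 bits, D_KL(Q||P) = 5.9846 bits. The two directions give different values (D_KL(Q||P) exceeds D_KL(P||Q) by 1.9235 bits): KL divergence is asymmetric.

D_KL(P||Q) = Σ P(x) log₂(P(x)/Q(x))

Computing term by term:
  P(1)·log₂(P(1)/Q(1)) = 0.0099·log₂(0.0099/0.9449) = -0.06511
  P(2)·log₂(P(2)/Q(2)) = 0.9901·log₂(0.9901/0.0551) = 4.12619

D_KL(P||Q) = -0.06511 + 4.12619 = 4.06108 ≈ 4.0611 bits

D_KL(Q||P) = Σ Q(x) log₂(Q(x)/P(x))

Computing term by term:
  Q(1)·log₂(Q(1)/P(1)) = 0.9449·log₂(0.9449/0.0099) = 6.21422
  Q(2)·log₂(Q(2)/P(2)) = 0.0551·log₂(0.0551/0.9901) = -0.22963

D_KL(Q||P) = 6.21422 - 0.22963 = 5.98459 ≈ 5.9846 bits

These are NOT equal (difference: 1.9235 bits). KL divergence is asymmetric: D_KL(P||Q) ≠ D_KL(Q||P) in general.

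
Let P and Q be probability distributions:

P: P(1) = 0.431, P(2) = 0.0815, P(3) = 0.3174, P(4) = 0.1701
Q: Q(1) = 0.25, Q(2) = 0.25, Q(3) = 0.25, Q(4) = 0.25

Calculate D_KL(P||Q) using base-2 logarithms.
0.2217 bits

D_KL(P||Q) = Σ P(x) log₂(P(x)/Q(x))

Computing term by term:
  P(1)·log₂(P(1)/Q(1)) = 0.431·log₂(0.431/0.25) = 0.33866
  P(2)·log₂(P(2)/Q(2)) = 0.0815·log₂(0.0815/0.25) = -0.13179
  P(3)·log₂(P(3)/Q(3)) = 0.3174·log₂(0.3174/0.25) = 0.10930
  P(4)·log₂(P(4)/Q(4)) = 0.1701·log₂(0.1701/0.25) = -0.09450

D_KL(P||Q) = 0.33866 - 0.13179 + 0.10930 - 0.09450 = 0.22167 ≈ 0.2217 bits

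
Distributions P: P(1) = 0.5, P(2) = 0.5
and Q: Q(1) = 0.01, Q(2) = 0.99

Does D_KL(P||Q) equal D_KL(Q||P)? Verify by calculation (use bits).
D_KL(P||Q) = 2.3292 bits, D_KL(Q||P) = 0.9192 bits. No — D_KL(P||Q) ≠ D_KL(Q||P) for this pair.

D_KL(P||Q) = Σ P(x) log₂(P(x)/Q(x))

Computing term by term:
  P(1)·log₂(P(1)/Q(1)) = 0.5·log₂(0.5/0.01) = 2.82193
  P(2)·log₂(P(2)/Q(2)) = 0.5·log₂(0.5/0.99) = -0.49275

D_KL(P||Q) = 2.82193 - 0.49275 = 2.32918 ≈ 2.3292 bits

D_KL(Q||P) = Σ Q(x) log₂(Q(x)/P(x))

Computing term by term:
  Q(1)·log₂(Q(1)/P(1)) = 0.01·log₂(0.01/0.5) = -0.05644
  Q(2)·log₂(Q(2)/P(2)) = 0.99·log₂(0.99/0.5) = 0.97565

D_KL(Q||P) = -0.05644 + 0.97565 = 0.91921 ≈ 0.9192 bits

These are NOT equal (difference: 1.4100 bits). KL divergence is asymmetric: D_KL(P||Q) ≠ D_KL(Q||P) in general.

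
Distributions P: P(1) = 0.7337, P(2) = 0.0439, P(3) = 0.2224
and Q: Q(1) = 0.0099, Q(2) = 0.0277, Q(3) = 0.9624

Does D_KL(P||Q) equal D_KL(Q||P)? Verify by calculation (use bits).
D_KL(P||Q) = 4.1166 bits, D_KL(Q||P) = 1.9541 bits. No — D_KL(P||Q) ≠ D_KL(Q||P) for this pair.

D_KL(P||Q) = Σ P(x) log₂(P(x)/Q(x))

Computing term by term:
  P(1)·log₂(P(1)/Q(1)) = 0.7337·log₂(0.7337/0.0099) = 4.55746
  P(2)·log₂(P(2)/Q(2)) = 0.0439·log₂(0.0439/0.0277) = 0.02916
  P(3)·log₂(P(3)/Q(3)) = 0.2224·log₂(0.2224/0.9624) = -0.47004

D_KL(P||Q) = 4.55746 + 0.02916 - 0.47004 = 4.11658 ≈ 4.1166 bits

D_KL(Q||P) = Σ Q(x) log₂(Q(x)/P(x))

Computing term by term:
  Q(1)·log₂(Q(1)/P(1)) = 0.0099·log₂(0.0099/0.7337) = -0.06150
  Q(2)·log₂(Q(2)/P(2)) = 0.0277·log₂(0.0277/0.0439) = -0.01840
  Q(3)·log₂(Q(3)/P(3)) = 0.9624·log₂(0.9624/0.2224) = 2.03401

D_KL(Q||P) = -0.06150 - 0.01840 + 2.03401 = 1.95411 ≈ 1.9541 bits

These are NOT equal (difference: 2.1625 bits). KL divergence is asymmetric: D_KL(P||Q) ≠ D_KL(Q||P) in general.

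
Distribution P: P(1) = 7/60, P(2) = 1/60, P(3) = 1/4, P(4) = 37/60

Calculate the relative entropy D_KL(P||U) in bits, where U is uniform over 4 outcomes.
0.6099 bits

U(i) = 1/4 for all i

D_KL(P||U) = Σ P(x) log₂(P(x) / (1/4))
           = Σ P(x) log₂(P(x)) + log₂(4)
           = log₂(4) - H(P)

H(P) = -Σ P(x) log₂(P(x)):
  -P(1)·log₂(P(1)) = -(7/60)·log₂(7/60) = 0.36161
  -P(2)·log₂(P(2)) = -(1/60)·log₂(1/60) = 0.09845
  -P(3)·log₂(P(3)) = -(1/4)·log₂(1/4) = 0.50000
  -P(4)·log₂(P(4)) = -(37/60)·log₂(37/60) = 0.43009
H(P) = 0.36161 + 0.09845 + 0.50000 + 0.43009 = 1.39015 bits

log₂(4) = 2.00000 bits

D_KL(P||U) = 2.00000 - 1.39015 = 0.60985 ≈ 0.6099 bits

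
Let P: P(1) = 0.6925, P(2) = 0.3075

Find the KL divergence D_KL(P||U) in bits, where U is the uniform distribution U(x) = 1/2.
0.1097 bits

U(i) = 1/2 for all i

D_KL(P||U) = Σ P(x) log₂(P(x) / (1/2))
           = Σ P(x) log₂(P(x)) + log₂(2)
           = log₂(2) - H(P)

H(P) = -Σ P(x) log₂(P(x)):
  -P(1)·log₂(P(1)) = -(0.6925)·log₂(0.6925) = 0.36710
  -P(2)·log₂(P(2)) = -(0.3075)·log₂(0.3075) = 0.52316
H(P) = 0.36710 + 0.52316 = 0.89026 bits

log₂(2) = 1.00000 bits

D_KL(P||U) = 1.00000 - 0.89026 = 0.10974 ≈ 0.1097 bits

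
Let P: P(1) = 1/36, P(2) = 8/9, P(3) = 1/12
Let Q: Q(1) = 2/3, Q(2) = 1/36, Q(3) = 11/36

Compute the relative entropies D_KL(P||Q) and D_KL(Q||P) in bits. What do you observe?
D_KL(P||Q) = 4.1609 bits, D_KL(Q||P) = 3.4905 bits. The two directions give different values (D_KL(P||Q) exceeds D_KL(Q||P) by 0.6704 bits): KL divergence is asymmetric.

D_KL(P||Q) = Σ P(x) log₂(P(x)/Q(x))

Computing term by term:
  P(1)·log₂(P(1)/Q(1)) = (1/36)·log₂((1/36)/(2/3)) = -0.12736
  P(2)·log₂(P(2)/Q(2)) = (8/9)·log₂((8/9)/(1/36)) = 4.44444
  P(3)·log₂(P(3)/Q(3)) = (1/12)·log₂((1/12)/(11/36)) = -0.15621

D_KL(P||Q) = -0.12736 + 4.44444 - 0.15621 = 4.16087 ≈ 4.1609 bits

D_KL(Q||P) = Σ Q(x) log₂(Q(x)/P(x))

Computing term by term:
  Q(1)·log₂(Q(1)/P(1)) = (2/3)·log₂((2/3)/(1/36)) = 3.05664
  Q(2)·log₂(Q(2)/P(2)) = (1/36)·log₂((1/36)/(8/9)) = -0.13889
  Q(3)·log₂(Q(3)/P(3)) = (11/36)·log₂((11/36)/(1/12)) = 0.57275

D_KL(Q||P) = 3.05664 - 0.13889 + 0.57275 = 3.49050 ≈ 3.4905 bits

These are NOT equal (difference: 0.6704 bits). KL divergence is asymmetric: D_KL(P||Q) ≠ D_KL(Q||P) in general.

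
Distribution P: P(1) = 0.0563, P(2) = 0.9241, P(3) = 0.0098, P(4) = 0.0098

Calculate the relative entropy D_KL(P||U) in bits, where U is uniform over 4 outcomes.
1.5303 bits

U(i) = 1/4 for all i

D_KL(P||U) = Σ P(x) log₂(P(x) / (1/4))
           = Σ P(x) log₂(P(x)) + log₂(4)
           = log₂(4) - H(P)

H(P) = -Σ P(x) log₂(P(x)):
  -P(1)·log₂(P(1)) = -(0.0563)·log₂(0.0563) = 0.23369
  -P(2)·log₂(P(2)) = -(0.9241)·log₂(0.9241) = 0.10524
  -P(3)·log₂(P(3)) = -(0.0098)·log₂(0.0098) = 0.06540
  -P(4)·log₂(P(4)) = -(0.0098)·log₂(0.0098) = 0.06540
H(P) = 0.23369 + 0.10524 + 0.06540 + 0.06540 = 0.46973 bits

log₂(4) = 2.00000 bits

D_KL(P||U) = 2.00000 - 0.46973 = 1.53027 ≈ 1.5303 bits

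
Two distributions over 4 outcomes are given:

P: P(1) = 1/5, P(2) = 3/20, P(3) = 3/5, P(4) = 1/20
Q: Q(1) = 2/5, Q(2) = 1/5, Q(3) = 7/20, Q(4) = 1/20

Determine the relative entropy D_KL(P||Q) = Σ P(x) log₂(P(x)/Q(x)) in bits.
0.2043 bits

D_KL(P||Q) = Σ P(x) log₂(P(x)/Q(x))

Computing term by term:
  P(1)·log₂(P(1)/Q(1)) = (1/5)·log₂((1/5)/(2/5)) = -0.20000
  P(2)·log₂(P(2)/Q(2)) = (3/20)·log₂((3/20)/(1/5)) = -0.06226
  P(3)·log₂(P(3)/Q(3)) = (3/5)·log₂((3/5)/(7/20)) = 0.46656
  P(4)·log₂(P(4)/Q(4)) = (1/20)·log₂((1/20)/(1/20)) = 0.00000

D_KL(P||Q) = -0.20000 - 0.06226 + 0.46656 + 0.00000 = 0.20430 ≈ 0.2043 bits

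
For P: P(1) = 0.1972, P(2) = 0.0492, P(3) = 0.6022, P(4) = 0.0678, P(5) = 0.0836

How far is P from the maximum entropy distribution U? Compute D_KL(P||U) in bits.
0.6431 bits

U(i) = 1/5 for all i

D_KL(P||U) = Σ P(x) log₂(P(x) / (1/5))
           = Σ P(x) log₂(P(x)) + log₂(5)
           = log₂(5) - H(P)

H(P) = -Σ P(x) log₂(P(x)):
  -P(1)·log₂(P(1)) = -(0.1972)·log₂(0.1972) = 0.46190
  -P(2)·log₂(P(2)) = -(0.0492)·log₂(0.0492) = 0.21378
  -P(3)·log₂(P(3)) = -(0.6022)·log₂(0.6022) = 0.44062
  -P(4)·log₂(P(4)) = -(0.0678)·log₂(0.0678) = 0.26324
  -P(5)·log₂(P(5)) = -(0.0836)·log₂(0.0836) = 0.29932
H(P) = 0.46190 + 0.21378 + 0.44062 + 0.26324 + 0.29932 = 1.67886 bits

log₂(5) = 2.32193 bits

D_KL(P||U) = 2.32193 - 1.67886 = 0.64307 ≈ 0.6431 bits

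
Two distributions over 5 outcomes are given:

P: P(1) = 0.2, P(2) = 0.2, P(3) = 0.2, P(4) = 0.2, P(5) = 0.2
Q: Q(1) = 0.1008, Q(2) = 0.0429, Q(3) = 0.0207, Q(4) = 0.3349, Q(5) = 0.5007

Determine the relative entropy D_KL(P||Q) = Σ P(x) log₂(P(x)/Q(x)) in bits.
0.8828 bits

D_KL(P||Q) = Σ P(x) log₂(P(x)/Q(x))

Computing term by term:
  P(1)·log₂(P(1)/Q(1)) = 0.2·log₂(0.2/0.1008) = 0.19770
  P(2)·log₂(P(2)/Q(2)) = 0.2·log₂(0.2/0.0429) = 0.44419
  P(3)·log₂(P(3)/Q(3)) = 0.2·log₂(0.2/0.0207) = 0.65446
  P(4)·log₂(P(4)/Q(4)) = 0.2·log₂(0.2/0.3349) = -0.14875
  P(5)·log₂(P(5)/Q(5)) = 0.2·log₂(0.2/0.5007) = -0.26479

D_KL(P||Q) = 0.19770 + 0.44419 + 0.65446 - 0.14875 - 0.26479 = 0.88281 ≈ 0.8828 bits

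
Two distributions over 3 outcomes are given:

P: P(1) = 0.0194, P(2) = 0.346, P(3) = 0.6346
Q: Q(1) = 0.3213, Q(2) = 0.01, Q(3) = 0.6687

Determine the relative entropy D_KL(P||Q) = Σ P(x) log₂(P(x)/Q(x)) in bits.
1.6425 bits

D_KL(P||Q) = Σ P(x) log₂(P(x)/Q(x))

Computing term by term:
  P(1)·log₂(P(1)/Q(1)) = 0.0194·log₂(0.0194/0.3213) = -0.07857
  P(2)·log₂(P(2)/Q(2)) = 0.346·log₂(0.346/0.01) = 1.76899
  P(3)·log₂(P(3)/Q(3)) = 0.6346·log₂(0.6346/0.6687) = -0.04792

D_KL(P||Q) = -0.07857 + 1.76899 - 0.04792 = 1.64250 ≈ 1.6425 bits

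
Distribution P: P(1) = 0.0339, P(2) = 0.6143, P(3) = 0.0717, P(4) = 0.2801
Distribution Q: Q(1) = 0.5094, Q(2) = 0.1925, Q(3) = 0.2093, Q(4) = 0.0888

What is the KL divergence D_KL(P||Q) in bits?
1.2493 bits

D_KL(P||Q) = Σ P(x) log₂(P(x)/Q(x))

Computing term by term:
  P(1)·log₂(P(1)/Q(1)) = 0.0339·log₂(0.0339/0.5094) = -0.13253
  P(2)·log₂(P(2)/Q(2)) = 0.6143·log₂(0.6143/0.1925) = 1.02839
  P(3)·log₂(P(3)/Q(3)) = 0.0717·log₂(0.0717/0.2093) = -0.11081
  P(4)·log₂(P(4)/Q(4)) = 0.2801·log₂(0.2801/0.0888) = 0.46421

D_KL(P||Q) = -0.13253 + 1.02839 - 0.11081 + 0.46421 = 1.24926 ≈ 1.2493 bits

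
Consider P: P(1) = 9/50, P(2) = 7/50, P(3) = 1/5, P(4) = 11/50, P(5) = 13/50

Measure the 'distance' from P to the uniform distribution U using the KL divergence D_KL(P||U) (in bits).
0.0293 bits

U(i) = 1/5 for all i

D_KL(P||U) = Σ P(x) log₂(P(x) / (1/5))
           = Σ P(x) log₂(P(x)) + log₂(5)
           = log₂(5) - H(P)

H(P) = -Σ P(x) log₂(P(x)):
  -P(1)·log₂(P(1)) = -(9/50)·log₂(9/50) = 0.44531
  -P(2)·log₂(P(2)) = -(7/50)·log₂(7/50) = 0.39711
  -P(3)·log₂(P(3)) = -(1/5)·log₂(1/5) = 0.46439
  -P(4)·log₂(P(4)) = -(11/50)·log₂(11/50) = 0.48057
  -P(5)·log₂(P(5)) = -(13/50)·log₂(13/50) = 0.50529
H(P) = 0.44531 + 0.39711 + 0.46439 + 0.48057 + 0.50529 = 2.29267 bits

log₂(5) = 2.32193 bits

D_KL(P||U) = 2.32193 - 2.29267 = 0.02926 ≈ 0.0293 bits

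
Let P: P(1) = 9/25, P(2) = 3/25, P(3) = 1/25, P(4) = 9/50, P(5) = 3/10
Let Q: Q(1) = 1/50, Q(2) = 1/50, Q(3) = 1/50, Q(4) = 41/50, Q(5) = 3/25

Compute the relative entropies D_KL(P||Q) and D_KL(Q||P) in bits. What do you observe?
D_KL(P||Q) = 1.8542 bits, D_KL(Q||P) = 1.4801 bits. The two directions give different values (D_KL(P||Q) exceeds D_KL(Q||P) by 0.3741 bits): KL divergence is asymmetric.

D_KL(P||Q) = Σ P(x) log₂(P(x)/Q(x))

Computing term by term:
  P(1)·log₂(P(1)/Q(1)) = (9/25)·log₂((9/25)/(1/50)) = 1.50117
  P(2)·log₂(P(2)/Q(2)) = (3/25)·log₂((3/25)/(1/50)) = 0.31020
  P(3)·log₂(P(3)/Q(3)) = (1/25)·log₂((1/25)/(1/50)) = 0.04000
  P(4)·log₂(P(4)/Q(4)) = (9/50)·log₂((9/50)/(41/50)) = -0.39377
  P(5)·log₂(P(5)/Q(5)) = (3/10)·log₂((3/10)/(3/25)) = 0.39658

D_KL(P||Q) = 1.50117 + 0.31020 + 0.04000 - 0.39377 + 0.39658 = 1.85418 ≈ 1.8542 bits

D_KL(Q||P) = Σ Q(x) log₂(Q(x)/P(x))

Computing term by term:
  Q(1)·log₂(Q(1)/P(1)) = (1/50)·log₂((1/50)/(9/25)) = -0.08340
  Q(2)·log₂(Q(2)/P(2)) = (1/50)·log₂((1/50)/(3/25)) = -0.05170
  Q(3)·log₂(Q(3)/P(3)) = (1/50)·log₂((1/50)/(1/25)) = -0.02000
  Q(4)·log₂(Q(4)/P(4)) = (41/50)·log₂((41/50)/(9/50)) = 1.79385
  Q(5)·log₂(Q(5)/P(5)) = (3/25)·log₂((3/25)/(3/10)) = -0.15863

D_KL(Q||P) = -0.08340 - 0.05170 - 0.02000 + 1.79385 - 0.15863 = 1.48012 ≈ 1.4801 bits

These are NOT equal (difference: 0.3741 bits). KL divergence is asymmetric: D_KL(P||Q) ≠ D_KL(Q||P) in general.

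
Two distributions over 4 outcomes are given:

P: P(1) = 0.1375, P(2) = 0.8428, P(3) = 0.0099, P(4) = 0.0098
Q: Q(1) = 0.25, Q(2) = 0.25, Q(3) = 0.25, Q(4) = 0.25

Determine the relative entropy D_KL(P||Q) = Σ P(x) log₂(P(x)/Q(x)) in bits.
1.2671 bits

D_KL(P||Q) = Σ P(x) log₂(P(x)/Q(x))

Computing term by term:
  P(1)·log₂(P(1)/Q(1)) = 0.1375·log₂(0.1375/0.25) = -0.11859
  P(2)·log₂(P(2)/Q(2)) = 0.8428·log₂(0.8428/0.25) = 1.47765
  P(3)·log₂(P(3)/Q(3)) = 0.0099·log₂(0.0099/0.25) = -0.04612
  P(4)·log₂(P(4)/Q(4)) = 0.0098·log₂(0.0098/0.25) = -0.04580

D_KL(P||Q) = -0.11859 + 1.47765 - 0.04612 - 0.04580 = 1.26714 ≈ 1.2671 bits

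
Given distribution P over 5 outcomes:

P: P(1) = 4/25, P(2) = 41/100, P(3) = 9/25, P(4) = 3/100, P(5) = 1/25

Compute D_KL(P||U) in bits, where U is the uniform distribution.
0.5034 bits

U(i) = 1/5 for all i

D_KL(P||U) = Σ P(x) log₂(P(x) / (1/5))
           = Σ P(x) log₂(P(x)) + log₂(5)
           = log₂(5) - H(P)

H(P) = -Σ P(x) log₂(P(x)):
  -P(1)·log₂(P(1)) = -(4/25)·log₂(4/25) = 0.42302
  -P(2)·log₂(P(2)) = -(41/100)·log₂(41/100) = 0.52738
  -P(3)·log₂(P(3)) = -(9/25)·log₂(9/25) = 0.53062
  -P(4)·log₂(P(4)) = -(3/100)·log₂(3/100) = 0.15177
  -P(5)·log₂(P(5)) = -(1/25)·log₂(1/25) = 0.18575
H(P) = 0.42302 + 0.52738 + 0.53062 + 0.15177 + 0.18575 = 1.81854 bits

log₂(5) = 2.32193 bits

D_KL(P||U) = 2.32193 - 1.81854 = 0.50339 ≈ 0.5034 bits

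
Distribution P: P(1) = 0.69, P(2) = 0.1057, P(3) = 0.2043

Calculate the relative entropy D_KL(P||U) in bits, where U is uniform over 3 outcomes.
0.4048 bits

U(i) = 1/3 for all i

D_KL(P||U) = Σ P(x) log₂(P(x) / (1/3))
           = Σ P(x) log₂(P(x)) + log₂(3)
           = log₂(3) - H(P)

H(P) = -Σ P(x) log₂(P(x)):
  -P(1)·log₂(P(1)) = -(0.69)·log₂(0.69) = 0.36938
  -P(2)·log₂(P(2)) = -(0.1057)·log₂(0.1057) = 0.34267
  -P(3)·log₂(P(3)) = -(0.2043)·log₂(0.2043) = 0.46810
H(P) = 0.36938 + 0.34267 + 0.46810 = 1.18015 bits

log₂(3) = 1.58496 bits

D_KL(P||U) = 1.58496 - 1.18015 = 0.40481 ≈ 0.4048 bits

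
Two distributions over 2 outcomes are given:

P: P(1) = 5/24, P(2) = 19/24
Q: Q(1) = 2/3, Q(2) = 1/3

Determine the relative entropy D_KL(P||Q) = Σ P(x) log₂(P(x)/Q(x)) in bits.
0.6383 bits

D_KL(P||Q) = Σ P(x) log₂(P(x)/Q(x))

Computing term by term:
  P(1)·log₂(P(1)/Q(1)) = (5/24)·log₂((5/24)/(2/3)) = -0.34960
  P(2)·log₂(P(2)/Q(2)) = (19/24)·log₂((19/24)/(1/3)) = 0.98794

D_KL(P||Q) = -0.34960 + 0.98794 = 0.63834 ≈ 0.6383 bits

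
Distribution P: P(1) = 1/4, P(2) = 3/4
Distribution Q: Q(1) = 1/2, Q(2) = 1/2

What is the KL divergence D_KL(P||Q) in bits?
0.1887 bits

D_KL(P||Q) = Σ P(x) log₂(P(x)/Q(x))

Computing term by term:
  P(1)·log₂(P(1)/Q(1)) = (1/4)·log₂((1/4)/(1/2)) = -0.25000
  P(2)·log₂(P(2)/Q(2)) = (3/4)·log₂((3/4)/(1/2)) = 0.43872

D_KL(P||Q) = -0.25000 + 0.43872 = 0.18872 ≈ 0.1887 bits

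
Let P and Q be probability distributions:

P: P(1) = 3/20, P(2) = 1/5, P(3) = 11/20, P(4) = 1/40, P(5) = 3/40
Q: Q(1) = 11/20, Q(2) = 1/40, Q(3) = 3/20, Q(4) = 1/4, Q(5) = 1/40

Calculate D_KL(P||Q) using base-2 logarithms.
1.3856 bits

D_KL(P||Q) = Σ P(x) log₂(P(x)/Q(x))

Computing term by term:
  P(1)·log₂(P(1)/Q(1)) = (3/20)·log₂((3/20)/(11/20)) = -0.28117
  P(2)·log₂(P(2)/Q(2)) = (1/5)·log₂((1/5)/(1/40)) = 0.60000
  P(3)·log₂(P(3)/Q(3)) = (11/20)·log₂((11/20)/(3/20)) = 1.03096
  P(4)·log₂(P(4)/Q(4)) = (1/40)·log₂((1/40)/(1/4)) = -0.08305
  P(5)·log₂(P(5)/Q(5)) = (3/40)·log₂((3/40)/(1/40)) = 0.11887

D_KL(P||Q) = -0.28117 + 0.60000 + 1.03096 - 0.08305 + 0.11887 = 1.38561 ≈ 1.3856 bits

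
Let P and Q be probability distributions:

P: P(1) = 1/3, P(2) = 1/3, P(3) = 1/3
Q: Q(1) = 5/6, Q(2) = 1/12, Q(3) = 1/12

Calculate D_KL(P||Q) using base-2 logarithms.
0.8927 bits

D_KL(P||Q) = Σ P(x) log₂(P(x)/Q(x))

Computing term by term:
  P(1)·log₂(P(1)/Q(1)) = (1/3)·log₂((1/3)/(5/6)) = -0.44064
  P(2)·log₂(P(2)/Q(2)) = (1/3)·log₂((1/3)/(1/12)) = 0.66667
  P(3)·log₂(P(3)/Q(3)) = (1/3)·log₂((1/3)/(1/12)) = 0.66667

D_KL(P||Q) = -0.44064 + 0.66667 + 0.66667 = 0.89270 ≈ 0.8927 bits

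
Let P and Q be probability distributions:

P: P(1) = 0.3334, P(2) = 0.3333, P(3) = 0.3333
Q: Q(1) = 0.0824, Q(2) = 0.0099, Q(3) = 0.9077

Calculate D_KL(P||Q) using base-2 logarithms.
1.8815 bits

D_KL(P||Q) = Σ P(x) log₂(P(x)/Q(x))

Computing term by term:
  P(1)·log₂(P(1)/Q(1)) = 0.3334·log₂(0.3334/0.0824) = 0.67231
  P(2)·log₂(P(2)/Q(2)) = 0.3333·log₂(0.3333/0.0099) = 1.69091
  P(3)·log₂(P(3)/Q(3)) = 0.3333·log₂(0.3333/0.9077) = -0.48175

D_KL(P||Q) = 0.67231 + 1.69091 - 0.48175 = 1.88147 ≈ 1.8815 bits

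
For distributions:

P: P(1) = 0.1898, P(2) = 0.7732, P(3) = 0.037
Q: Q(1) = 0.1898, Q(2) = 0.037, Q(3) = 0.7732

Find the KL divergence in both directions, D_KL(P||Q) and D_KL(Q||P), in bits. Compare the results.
D_KL(P||Q) = 3.2284 bits, D_KL(Q||P) = 3.2284 bits. The two directions give exactly the same value for this pair.

D_KL(P||Q) = Σ P(x) log₂(P(x)/Q(x))

Computing term by term:
  P(1)·log₂(P(1)/Q(1)) = 0.1898·log₂(0.1898/0.1898) = 0.00000
  P(2)·log₂(P(2)/Q(2)) = 0.7732·log₂(0.7732/0.037) = 3.39067
  P(3)·log₂(P(3)/Q(3)) = 0.037·log₂(0.037/0.7732) = -0.16225

D_KL(P||Q) = 0.00000 + 3.39067 - 0.16225 = 3.22842 ≈ 3.2284 bits

D_KL(Q||P) = Σ Q(x) log₂(Q(x)/P(x))

Computing term by term:
  Q(1)·log₂(Q(1)/P(1)) = 0.1898·log₂(0.1898/0.1898) = 0.00000
  Q(2)·log₂(Q(2)/P(2)) = 0.037·log₂(0.037/0.7732) = -0.16225
  Q(3)·log₂(Q(3)/P(3)) = 0.7732·log₂(0.7732/0.037) = 3.39067

D_KL(Q||P) = 0.00000 - 0.16225 + 3.39067 = 3.22842 ≈ 3.2284 bits

These ARE equal here. Q is P with outcomes relabeled (Q(2) = P(3), Q(3) = P(2)) by a relabeling that is its own inverse, so the two sums contain exactly the same terms in a different order. This is a special case — KL divergence is not symmetric in general: D_KL(P||Q) ≠ D_KL(Q||P) for most P, Q.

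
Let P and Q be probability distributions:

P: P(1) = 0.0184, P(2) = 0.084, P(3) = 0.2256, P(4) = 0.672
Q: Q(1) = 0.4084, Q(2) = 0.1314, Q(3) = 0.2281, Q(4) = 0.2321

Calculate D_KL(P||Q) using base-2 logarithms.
0.8906 bits

D_KL(P||Q) = Σ P(x) log₂(P(x)/Q(x))

Computing term by term:
  P(1)·log₂(P(1)/Q(1)) = 0.0184·log₂(0.0184/0.4084) = -0.08229
  P(2)·log₂(P(2)/Q(2)) = 0.084·log₂(0.084/0.1314) = -0.05422
  P(3)·log₂(P(3)/Q(3)) = 0.2256·log₂(0.2256/0.2281) = -0.00359
  P(4)·log₂(P(4)/Q(4)) = 0.672·log₂(0.672/0.2321) = 1.03066

D_KL(P||Q) = -0.08229 - 0.05422 - 0.00359 + 1.03066 = 0.89056 ≈ 0.8906 bits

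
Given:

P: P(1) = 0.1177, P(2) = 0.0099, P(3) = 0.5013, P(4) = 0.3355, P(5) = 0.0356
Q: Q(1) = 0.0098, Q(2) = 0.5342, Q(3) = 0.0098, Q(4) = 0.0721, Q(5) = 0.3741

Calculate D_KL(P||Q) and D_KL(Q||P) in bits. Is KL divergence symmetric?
D_KL(P||Q) = 3.8343 bits, D_KL(Q||P) = 4.0925 bits. No, KL divergence is not symmetric.

D_KL(P||Q) = Σ P(x) log₂(P(x)/Q(x))

Computing term by term:
  P(1)·log₂(P(1)/Q(1)) = 0.1177·log₂(0.1177/0.0098) = 0.42209
  P(2)·log₂(P(2)/Q(2)) = 0.0099·log₂(0.0099/0.5342) = -0.05696
  P(3)·log₂(P(3)/Q(3)) = 0.5013·log₂(0.5013/0.0098) = 2.84575
  P(4)·log₂(P(4)/Q(4)) = 0.3355·log₂(0.3355/0.0721) = 0.74422
  P(5)·log₂(P(5)/Q(5)) = 0.0356·log₂(0.0356/0.3741) = -0.12081

D_KL(P||Q) = 0.42209 - 0.05696 + 2.84575 + 0.74422 - 0.12081 = 3.83429 ≈ 3.8343 bits

D_KL(Q||P) = Σ Q(x) log₂(Q(x)/P(x))

Computing term by term:
  Q(1)·log₂(Q(1)/P(1)) = 0.0098·log₂(0.0098/0.1177) = -0.03514
  Q(2)·log₂(Q(2)/P(2)) = 0.5342·log₂(0.5342/0.0099) = 3.07368
  Q(3)·log₂(Q(3)/P(3)) = 0.0098·log₂(0.0098/0.5013) = -0.05563
  Q(4)·log₂(Q(4)/P(4)) = 0.0721·log₂(0.0721/0.3355) = -0.15994
  Q(5)·log₂(Q(5)/P(5)) = 0.3741·log₂(0.3741/0.0356) = 1.26950

D_KL(Q||P) = -0.03514 + 3.07368 - 0.05563 - 0.15994 + 1.26950 = 4.09247 ≈ 4.0925 bits

These are NOT equal (difference: 0.2582 bits). KL divergence is asymmetric: D_KL(P||Q) ≠ D_KL(Q||P) in general.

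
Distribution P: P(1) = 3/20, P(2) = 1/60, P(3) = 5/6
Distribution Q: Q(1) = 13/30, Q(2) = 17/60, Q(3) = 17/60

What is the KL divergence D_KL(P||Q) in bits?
0.9993 bits

D_KL(P||Q) = Σ P(x) log₂(P(x)/Q(x))

Computing term by term:
  P(1)·log₂(P(1)/Q(1)) = (3/20)·log₂((3/20)/(13/30)) = -0.22958
  P(2)·log₂(P(2)/Q(2)) = (1/60)·log₂((1/60)/(17/60)) = -0.06812
  P(3)·log₂(P(3)/Q(3)) = (5/6)·log₂((5/6)/(17/60)) = 1.29699

D_KL(P||Q) = -0.22958 - 0.06812 + 1.29699 = 0.99929 ≈ 0.9993 bits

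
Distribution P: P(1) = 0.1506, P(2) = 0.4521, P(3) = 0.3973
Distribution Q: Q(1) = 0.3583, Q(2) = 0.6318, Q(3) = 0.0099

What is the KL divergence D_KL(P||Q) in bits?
1.7097 bits

D_KL(P||Q) = Σ P(x) log₂(P(x)/Q(x))

Computing term by term:
  P(1)·log₂(P(1)/Q(1)) = 0.1506·log₂(0.1506/0.3583) = -0.18832
  P(2)·log₂(P(2)/Q(2)) = 0.4521·log₂(0.4521/0.6318) = -0.21829
  P(3)·log₂(P(3)/Q(3)) = 0.3973·log₂(0.3973/0.0099) = 2.11628

D_KL(P||Q) = -0.18832 - 0.21829 + 2.11628 = 1.70967 ≈ 1.7097 bits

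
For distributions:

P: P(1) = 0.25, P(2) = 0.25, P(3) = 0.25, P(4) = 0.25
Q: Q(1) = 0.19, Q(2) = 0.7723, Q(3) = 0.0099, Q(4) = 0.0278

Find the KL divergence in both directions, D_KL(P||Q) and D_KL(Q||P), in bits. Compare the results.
D_KL(P||Q) = 1.6490 bits, D_KL(Q||P) = 1.0473 bits. D_KL(P||Q) is larger than D_KL(Q||P) by 0.6017 bits; the two directions differ.

D_KL(P||Q) = Σ P(x) log₂(P(x)/Q(x))

Computing term by term:
  P(1)·log₂(P(1)/Q(1)) = 0.25·log₂(0.25/0.19) = 0.09898
  P(2)·log₂(P(2)/Q(2)) = 0.25·log₂(0.25/0.7723) = -0.40681
  P(3)·log₂(P(3)/Q(3)) = 0.25·log₂(0.25/0.0099) = 1.16459
  P(4)·log₂(P(4)/Q(4)) = 0.25·log₂(0.25/0.0278) = 0.79219

D_KL(P||Q) = 0.09898 - 0.40681 + 1.16459 + 0.79219 = 1.64895 ≈ 1.6490 bits

D_KL(Q||P) = Σ Q(x) log₂(Q(x)/P(x))

Computing term by term:
  Q(1)·log₂(Q(1)/P(1)) = 0.19·log₂(0.19/0.25) = -0.07523
  Q(2)·log₂(Q(2)/P(2)) = 0.7723·log₂(0.7723/0.25) = 1.25671
  Q(3)·log₂(Q(3)/P(3)) = 0.0099·log₂(0.0099/0.25) = -0.04612
  Q(4)·log₂(Q(4)/P(4)) = 0.0278·log₂(0.0278/0.25) = -0.08809

D_KL(Q||P) = -0.07523 + 1.25671 - 0.04612 - 0.08809 = 1.04727 ≈ 1.0473 bits

These are NOT equal (difference: 0.6017 bits). KL divergence is asymmetric: D_KL(P||Q) ≠ D_KL(Q||P) in general.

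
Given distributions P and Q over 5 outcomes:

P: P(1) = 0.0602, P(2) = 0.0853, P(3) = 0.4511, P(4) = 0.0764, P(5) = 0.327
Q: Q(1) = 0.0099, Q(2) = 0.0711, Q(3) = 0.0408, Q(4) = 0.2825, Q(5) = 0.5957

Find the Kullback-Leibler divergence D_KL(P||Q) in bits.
1.3160 bits

D_KL(P||Q) = Σ P(x) log₂(P(x)/Q(x))

Computing term by term:
  P(1)·log₂(P(1)/Q(1)) = 0.0602·log₂(0.0602/0.0099) = 0.15678
  P(2)·log₂(P(2)/Q(2)) = 0.0853·log₂(0.0853/0.0711) = 0.02241
  P(3)·log₂(P(3)/Q(3)) = 0.4511·log₂(0.4511/0.0408) = 1.56388
  P(4)·log₂(P(4)/Q(4)) = 0.0764·log₂(0.0764/0.2825) = -0.14414
  P(5)·log₂(P(5)/Q(5)) = 0.327·log₂(0.327/0.5957) = -0.28295

D_KL(P||Q) = 0.15678 + 0.02241 + 1.56388 - 0.14414 - 0.28295 = 1.31598 ≈ 1.3160 bits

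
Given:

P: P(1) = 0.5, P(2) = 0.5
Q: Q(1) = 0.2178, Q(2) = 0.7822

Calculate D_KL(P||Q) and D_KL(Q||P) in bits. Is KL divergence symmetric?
D_KL(P||Q) = 0.2767 bits, D_KL(Q||P) = 0.2439 bits. No, KL divergence is not symmetric.

D_KL(P||Q) = Σ P(x) log₂(P(x)/Q(x))

Computing term by term:
  P(1)·log₂(P(1)/Q(1)) = 0.5·log₂(0.5/0.2178) = 0.59946
  P(2)·log₂(P(2)/Q(2)) = 0.5·log₂(0.5/0.7822) = -0.32280

D_KL(P||Q) = 0.59946 - 0.32280 = 0.27666 ≈ 0.2767 bits

D_KL(Q||P) = Σ Q(x) log₂(Q(x)/P(x))

Computing term by term:
  Q(1)·log₂(Q(1)/P(1)) = 0.2178·log₂(0.2178/0.5) = -0.26113
  Q(2)·log₂(Q(2)/P(2)) = 0.7822·log₂(0.7822/0.5) = 0.50500

D_KL(Q||P) = -0.26113 + 0.50500 = 0.24387 ≈ 0.2439 bits

These are NOT equal (difference: 0.0328 bits). KL divergence is asymmetric: D_KL(P||Q) ≠ D_KL(Q||P) in general.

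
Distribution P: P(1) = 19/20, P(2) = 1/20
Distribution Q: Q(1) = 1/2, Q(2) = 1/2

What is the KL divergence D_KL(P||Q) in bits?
0.7136 bits

D_KL(P||Q) = Σ P(x) log₂(P(x)/Q(x))

Computing term by term:
  P(1)·log₂(P(1)/Q(1)) = (19/20)·log₂((19/20)/(1/2)) = 0.87970
  P(2)·log₂(P(2)/Q(2)) = (1/20)·log₂((1/20)/(1/2)) = -0.16610

D_KL(P||Q) = 0.87970 - 0.16610 = 0.71360 ≈ 0.7136 bits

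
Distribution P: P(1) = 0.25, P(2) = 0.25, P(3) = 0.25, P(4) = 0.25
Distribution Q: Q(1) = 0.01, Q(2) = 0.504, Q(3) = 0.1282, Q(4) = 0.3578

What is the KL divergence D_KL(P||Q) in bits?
1.0197 bits

D_KL(P||Q) = Σ P(x) log₂(P(x)/Q(x))

Computing term by term:
  P(1)·log₂(P(1)/Q(1)) = 0.25·log₂(0.25/0.01) = 1.16096
  P(2)·log₂(P(2)/Q(2)) = 0.25·log₂(0.25/0.504) = -0.25287
  P(3)·log₂(P(3)/Q(3)) = 0.25·log₂(0.25/0.1282) = 0.24088
  P(4)·log₂(P(4)/Q(4)) = 0.25·log₂(0.25/0.3578) = -0.12931

D_KL(P||Q) = 1.16096 - 0.25287 + 0.24088 - 0.12931 = 1.01966 ≈ 1.0197 bits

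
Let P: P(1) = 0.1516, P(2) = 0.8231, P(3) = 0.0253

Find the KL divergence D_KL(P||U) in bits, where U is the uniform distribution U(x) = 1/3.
0.8070 bits

U(i) = 1/3 for all i

D_KL(P||U) = Σ P(x) log₂(P(x) / (1/3))
           = Σ P(x) log₂(P(x)) + log₂(3)
           = log₂(3) - H(P)

H(P) = -Σ P(x) log₂(P(x)):
  -P(1)·log₂(P(1)) = -(0.1516)·log₂(0.1516) = 0.41260
  -P(2)·log₂(P(2)) = -(0.8231)·log₂(0.8231) = 0.23118
  -P(3)·log₂(P(3)) = -(0.0253)·log₂(0.0253) = 0.13421
H(P) = 0.41260 + 0.23118 + 0.13421 = 0.77799 bits

log₂(3) = 1.58496 bits

D_KL(P||U) = 1.58496 - 0.77799 = 0.80697 ≈ 0.8070 bits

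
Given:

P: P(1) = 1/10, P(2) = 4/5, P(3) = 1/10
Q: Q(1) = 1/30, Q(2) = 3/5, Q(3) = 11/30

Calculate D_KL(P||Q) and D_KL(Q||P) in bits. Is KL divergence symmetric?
D_KL(P||Q) = 0.3031 bits, D_KL(Q||P) = 0.3855 bits. No, KL divergence is not symmetric.

D_KL(P||Q) = Σ P(x) log₂(P(x)/Q(x))

Computing term by term:
  P(1)·log₂(P(1)/Q(1)) = (1/10)·log₂((1/10)/(1/30)) = 0.15850
  P(2)·log₂(P(2)/Q(2)) = (4/5)·log₂((4/5)/(3/5)) = 0.33203
  P(3)·log₂(P(3)/Q(3)) = (1/10)·log₂((1/10)/(11/30)) = -0.18745

D_KL(P||Q) = 0.15850 + 0.33203 - 0.18745 = 0.30308 ≈ 0.3031 bits

D_KL(Q||P) = Σ Q(x) log₂(Q(x)/P(x))

Computing term by term:
  Q(1)·log₂(Q(1)/P(1)) = (1/30)·log₂((1/30)/(1/10)) = -0.05283
  Q(2)·log₂(Q(2)/P(2)) = (3/5)·log₂((3/5)/(4/5)) = -0.24902
  Q(3)·log₂(Q(3)/P(3)) = (11/30)·log₂((11/30)/(1/10)) = 0.68731

D_KL(Q||P) = -0.05283 - 0.24902 + 0.68731 = 0.38546 ≈ 0.3855 bits

These are NOT equal (difference: 0.0824 bits). KL divergence is asymmetric: D_KL(P||Q) ≠ D_KL(Q||P) in general.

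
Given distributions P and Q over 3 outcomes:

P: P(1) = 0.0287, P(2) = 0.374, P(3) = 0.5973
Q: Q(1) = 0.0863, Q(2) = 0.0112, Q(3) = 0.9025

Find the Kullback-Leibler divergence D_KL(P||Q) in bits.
1.4917 bits

D_KL(P||Q) = Σ P(x) log₂(P(x)/Q(x))

Computing term by term:
  P(1)·log₂(P(1)/Q(1)) = 0.0287·log₂(0.0287/0.0863) = -0.04558
  P(2)·log₂(P(2)/Q(2)) = 0.374·log₂(0.374/0.0112) = 1.89299
  P(3)·log₂(P(3)/Q(3)) = 0.5973·log₂(0.5973/0.9025) = -0.35567

D_KL(P||Q) = -0.04558 + 1.89299 - 0.35567 = 1.49174 ≈ 1.4917 bits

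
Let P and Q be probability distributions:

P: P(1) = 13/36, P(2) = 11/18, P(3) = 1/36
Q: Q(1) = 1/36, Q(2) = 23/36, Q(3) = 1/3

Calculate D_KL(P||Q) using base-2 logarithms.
1.1975 bits

D_KL(P||Q) = Σ P(x) log₂(P(x)/Q(x))

Computing term by term:
  P(1)·log₂(P(1)/Q(1)) = (13/36)·log₂((13/36)/(1/36)) = 1.33627
  P(2)·log₂(P(2)/Q(2)) = (11/18)·log₂((11/18)/(23/36)) = -0.03919
  P(3)·log₂(P(3)/Q(3)) = (1/36)·log₂((1/36)/(1/3)) = -0.09958

D_KL(P||Q) = 1.33627 - 0.03919 - 0.09958 = 1.19750 ≈ 1.1975 bits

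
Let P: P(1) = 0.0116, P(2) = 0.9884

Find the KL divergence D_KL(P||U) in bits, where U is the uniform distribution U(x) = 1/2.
0.9088 bits

U(i) = 1/2 for all i

D_KL(P||U) = Σ P(x) log₂(P(x) / (1/2))
           = Σ P(x) log₂(P(x)) + log₂(2)
           = log₂(2) - H(P)

H(P) = -Σ P(x) log₂(P(x)):
  -P(1)·log₂(P(1)) = -(0.0116)·log₂(0.0116) = 0.07458
  -P(2)·log₂(P(2)) = -(0.9884)·log₂(0.9884) = 0.01664
H(P) = 0.07458 + 0.01664 = 0.09122 bits

log₂(2) = 1.00000 bits

D_KL(P||U) = 1.00000 - 0.09122 = 0.90878 ≈ 0.9088 bits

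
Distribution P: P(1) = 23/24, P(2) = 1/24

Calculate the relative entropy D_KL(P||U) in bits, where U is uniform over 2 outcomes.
0.7501 bits

U(i) = 1/2 for all i

D_KL(P||U) = Σ P(x) log₂(P(x) / (1/2))
           = Σ P(x) log₂(P(x)) + log₂(2)
           = log₂(2) - H(P)

H(P) = -Σ P(x) log₂(P(x)):
  -P(1)·log₂(P(1)) = -(23/24)·log₂(23/24) = 0.05884
  -P(2)·log₂(P(2)) = -(1/24)·log₂(1/24) = 0.19104
H(P) = 0.05884 + 0.19104 = 0.24988 bits

log₂(2) = 1.00000 bits

D_KL(P||U) = 1.00000 - 0.24988 = 0.75012 ≈ 0.7501 bits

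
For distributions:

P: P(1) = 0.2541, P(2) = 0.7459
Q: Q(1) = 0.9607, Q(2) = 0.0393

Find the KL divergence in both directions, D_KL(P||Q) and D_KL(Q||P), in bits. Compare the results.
D_KL(P||Q) = 2.6798 bits, D_KL(Q||P) = 1.6764 bits. D_KL(P||Q) is larger than D_KL(Q||P) by 1.0034 bits; the two directions differ.

D_KL(P||Q) = Σ P(x) log₂(P(x)/Q(x))

Computing term by term:
  P(1)·log₂(P(1)/Q(1)) = 0.2541·log₂(0.2541/0.9607) = -0.48754
  P(2)·log₂(P(2)/Q(2)) = 0.7459·log₂(0.7459/0.0393) = 3.16738

D_KL(P||Q) = -0.48754 + 3.16738 = 2.67984 ≈ 2.6798 bits

D_KL(Q||P) = Σ Q(x) log₂(Q(x)/P(x))

Computing term by term:
  Q(1)·log₂(Q(1)/P(1)) = 0.9607·log₂(0.9607/0.2541) = 1.84329
  Q(2)·log₂(Q(2)/P(2)) = 0.0393·log₂(0.0393/0.7459) = -0.16688

D_KL(Q||P) = 1.84329 - 0.16688 = 1.67641 ≈ 1.6764 bits

These are NOT equal (difference: 1.0034 bits). KL divergence is asymmetric: D_KL(P||Q) ≠ D_KL(Q||P) in general.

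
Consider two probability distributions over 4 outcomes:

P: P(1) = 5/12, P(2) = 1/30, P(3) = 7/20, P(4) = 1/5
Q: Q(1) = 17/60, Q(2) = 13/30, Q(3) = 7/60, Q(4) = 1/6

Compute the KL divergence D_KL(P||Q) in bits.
0.7158 bits

D_KL(P||Q) = Σ P(x) log₂(P(x)/Q(x))

Computing term by term:
  P(1)·log₂(P(1)/Q(1)) = (5/12)·log₂((5/12)/(17/60)) = 0.23183
  P(2)·log₂(P(2)/Q(2)) = (1/30)·log₂((1/30)/(13/30)) = -0.12335
  P(3)·log₂(P(3)/Q(3)) = (7/20)·log₂((7/20)/(7/60)) = 0.55474
  P(4)·log₂(P(4)/Q(4)) = (1/5)·log₂((1/5)/(1/6)) = 0.05261

D_KL(P||Q) = 0.23183 - 0.12335 + 0.55474 + 0.05261 = 0.71583 ≈ 0.7158 bits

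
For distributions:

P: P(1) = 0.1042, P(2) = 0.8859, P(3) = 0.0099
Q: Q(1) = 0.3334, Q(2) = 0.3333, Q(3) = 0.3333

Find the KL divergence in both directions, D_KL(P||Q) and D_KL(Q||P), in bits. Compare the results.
D_KL(P||Q) = 1.0243 bits, D_KL(Q||P) = 1.7803 bits. D_KL(Q||P) is larger than D_KL(P||Q) by 0.7560 bits; the two directions differ.

D_KL(P||Q) = Σ P(x) log₂(P(x)/Q(x))

Computing term by term:
  P(1)·log₂(P(1)/Q(1)) = 0.1042·log₂(0.1042/0.3334) = -0.17484
  P(2)·log₂(P(2)/Q(2)) = 0.8859·log₂(0.8859/0.3333) = 1.24940
  P(3)·log₂(P(3)/Q(3)) = 0.0099·log₂(0.0099/0.3333) = -0.05023

D_KL(P||Q) = -0.17484 + 1.24940 - 0.05023 = 1.02433 ≈ 1.0243 bits

D_KL(Q||P) = Σ Q(x) log₂(Q(x)/P(x))

Computing term by term:
  Q(1)·log₂(Q(1)/P(1)) = 0.3334·log₂(0.3334/0.1042) = 0.55941
  Q(2)·log₂(Q(2)/P(2)) = 0.3333·log₂(0.3333/0.8859) = -0.47006
  Q(3)·log₂(Q(3)/P(3)) = 0.3333·log₂(0.3333/0.0099) = 1.69091

D_KL(Q||P) = 0.55941 - 0.47006 + 1.69091 = 1.78026 ≈ 1.7803 bits

These are NOT equal (difference: 0.7560 bits). KL divergence is asymmetric: D_KL(P||Q) ≠ D_KL(Q||P) in general.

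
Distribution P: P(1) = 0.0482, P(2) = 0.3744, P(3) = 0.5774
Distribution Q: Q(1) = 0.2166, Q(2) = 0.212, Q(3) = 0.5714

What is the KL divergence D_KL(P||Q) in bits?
0.2114 bits

D_KL(P||Q) = Σ P(x) log₂(P(x)/Q(x))

Computing term by term:
  P(1)·log₂(P(1)/Q(1)) = 0.0482·log₂(0.0482/0.2166) = -0.10449
  P(2)·log₂(P(2)/Q(2)) = 0.3744·log₂(0.3744/0.212) = 0.30720
  P(3)·log₂(P(3)/Q(3)) = 0.5774·log₂(0.5774/0.5714) = 0.00870

D_KL(P||Q) = -0.10449 + 0.30720 + 0.00870 = 0.21141 ≈ 0.2114 bits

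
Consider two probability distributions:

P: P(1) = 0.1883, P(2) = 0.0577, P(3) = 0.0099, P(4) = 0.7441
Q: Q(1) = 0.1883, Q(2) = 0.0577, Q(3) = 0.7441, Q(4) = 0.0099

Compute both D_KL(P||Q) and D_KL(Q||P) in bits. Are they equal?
D_KL(P||Q) = 4.5755 bits, D_KL(Q||P) = 4.5755 bits. Yes, in this case they are equal (although KL divergence is not symmetric in general).

D_KL(P||Q) = Σ P(x) log₂(P(x)/Q(x))

Computing term by term:
  P(1)·log₂(P(1)/Q(1)) = 0.1883·log₂(0.1883/0.1883) = 0.00000
  P(2)·log₂(P(2)/Q(2)) = 0.0577·log₂(0.0577/0.0577) = 0.00000
  P(3)·log₂(P(3)/Q(3)) = 0.0099·log₂(0.0099/0.7441) = -0.06170
  P(4)·log₂(P(4)/Q(4)) = 0.7441·log₂(0.7441/0.0099) = 4.63717

D_KL(P||Q) = 0.00000 + 0.00000 - 0.06170 + 4.63717 = 4.57547 ≈ 4.5755 bits

D_KL(Q||P) = Σ Q(x) log₂(Q(x)/P(x))

Computing term by term:
  Q(1)·log₂(Q(1)/P(1)) = 0.1883·log₂(0.1883/0.1883) = 0.00000
  Q(2)·log₂(Q(2)/P(2)) = 0.0577·log₂(0.0577/0.0577) = 0.00000
  Q(3)·log₂(Q(3)/P(3)) = 0.7441·log₂(0.7441/0.0099) = 4.63717
  Q(4)·log₂(Q(4)/P(4)) = 0.0099·log₂(0.0099/0.7441) = -0.06170

D_KL(Q||P) = 0.00000 + 0.00000 + 4.63717 - 0.06170 = 4.57547 ≈ 4.5755 bits

These ARE equal here. Q is P with outcomes relabeled (Q(3) = P(4), Q(4) = P(3)) by a relabeling that is its own inverse, so the two sums contain exactly the same terms in a different order. This is a special case — KL divergence is not symmetric in general: D_KL(P||Q) ≠ D_KL(Q||P) for most P, Q.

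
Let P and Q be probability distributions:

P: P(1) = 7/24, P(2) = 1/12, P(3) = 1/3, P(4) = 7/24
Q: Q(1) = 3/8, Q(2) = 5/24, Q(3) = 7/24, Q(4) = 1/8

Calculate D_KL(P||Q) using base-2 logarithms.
0.2048 bits

D_KL(P||Q) = Σ P(x) log₂(P(x)/Q(x))

Computing term by term:
  P(1)·log₂(P(1)/Q(1)) = (7/24)·log₂((7/24)/(3/8)) = -0.10575
  P(2)·log₂(P(2)/Q(2)) = (1/12)·log₂((1/12)/(5/24)) = -0.11016
  P(3)·log₂(P(3)/Q(3)) = (1/3)·log₂((1/3)/(7/24)) = 0.06422
  P(4)·log₂(P(4)/Q(4)) = (7/24)·log₂((7/24)/(1/8)) = 0.35653

D_KL(P||Q) = -0.10575 - 0.11016 + 0.06422 + 0.35653 = 0.20484 ≈ 0.2048 bits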